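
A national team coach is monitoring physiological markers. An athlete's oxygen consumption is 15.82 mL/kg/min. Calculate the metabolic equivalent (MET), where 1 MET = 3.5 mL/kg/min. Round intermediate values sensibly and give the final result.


MET = VO2 / 3.5
= 15.82 / 3.5
= 4.52 METs

4.52 METs


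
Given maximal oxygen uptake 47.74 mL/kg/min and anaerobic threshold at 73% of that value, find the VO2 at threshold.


Percentage as decimal = 0.73
VO2 at AT = 47.74 * 0.73 = 34.85 mL/kg/min

34.85 mL/kg/min


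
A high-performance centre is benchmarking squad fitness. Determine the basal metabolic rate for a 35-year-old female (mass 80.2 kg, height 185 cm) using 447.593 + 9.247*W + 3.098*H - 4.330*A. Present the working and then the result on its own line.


BMR = 447.593 + 9.247*80.2 + 3.098*185 - 4.330*35
= 1610.78 kcal/day

1610.78 kcal/day


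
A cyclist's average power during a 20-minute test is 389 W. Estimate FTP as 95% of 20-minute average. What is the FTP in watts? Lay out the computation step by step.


FTP = 20-min power * 0.95
= 389 * 0.95
= 369.55 W

369.55 W


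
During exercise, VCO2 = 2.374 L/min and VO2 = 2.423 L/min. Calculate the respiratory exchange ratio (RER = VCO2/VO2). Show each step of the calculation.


RER = VCO2 / VO2
= 2.374 / 2.423
= 0.9798

0.9798


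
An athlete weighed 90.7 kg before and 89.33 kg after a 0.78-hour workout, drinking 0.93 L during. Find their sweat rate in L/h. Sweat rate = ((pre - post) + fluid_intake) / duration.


Body mass change = 1.37 kg
Total sweat loss = 1.37 + 0.93 = 2.3 L
Rate = 2.3 / 0.78 = 2.949 L/h

2.949 L/h


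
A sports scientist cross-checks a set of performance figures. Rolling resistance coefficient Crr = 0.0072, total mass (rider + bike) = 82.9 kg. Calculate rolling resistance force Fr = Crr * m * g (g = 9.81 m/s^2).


Fr = Crr * m * g
= 0.0072 * 82.9 * 9.81
= 5.855 N

5.855 N


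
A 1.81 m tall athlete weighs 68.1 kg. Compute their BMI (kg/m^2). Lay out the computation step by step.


height^2 = 3.2761 m^2
BMI = 68.1 / 3.2761 = 20.79 kg/m^2

20.79 kg/m^2


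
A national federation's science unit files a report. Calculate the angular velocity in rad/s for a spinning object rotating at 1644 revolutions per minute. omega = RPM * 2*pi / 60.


omega = RPM * 2*pi / 60
= 1644 * 6.28318531 / 60
= 172.159 rad/s

172.159 rad/s


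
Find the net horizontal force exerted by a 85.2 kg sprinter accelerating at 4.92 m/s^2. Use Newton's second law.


Newton's second law: F = m * a
F = 85.2 * 4.92 = 419.18 N

419.18 N


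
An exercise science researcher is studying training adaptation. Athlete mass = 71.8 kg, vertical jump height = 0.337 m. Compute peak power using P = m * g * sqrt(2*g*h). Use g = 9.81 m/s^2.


sqrt(2 * 9.81 * 0.337) = sqrt(6.61194) = 2.571369 m/s
P = 71.8 * 9.81 * 2.571369
= 1811.16 W

1811.16 W


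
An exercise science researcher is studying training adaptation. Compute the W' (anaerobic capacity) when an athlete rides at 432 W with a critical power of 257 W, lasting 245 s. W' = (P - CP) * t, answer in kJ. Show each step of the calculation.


Above-CP power = 175 W
Duration = 245 s
W' = 175 * 245 = 42875 J
Convert: 42875 / 1000 = 42.875 kJ

42.875 kJ


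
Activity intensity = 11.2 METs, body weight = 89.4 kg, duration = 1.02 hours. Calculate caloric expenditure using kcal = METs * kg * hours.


kcal = 11.2 * 89.4 * 1.02
= 1001.28 * 1.02
= 1021.31 kcal

1021.31 kcal


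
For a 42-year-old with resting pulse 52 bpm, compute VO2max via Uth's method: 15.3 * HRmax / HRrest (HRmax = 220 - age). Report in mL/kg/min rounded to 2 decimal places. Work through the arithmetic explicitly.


Step 1: HRmax = 220 - 42 = 178 bpm
Step 2: Ratio = 178 / 52 = 3.4231
Step 3: VO2max = 15.3 * 3.4231 = 52.37 mL/kg/min

52.37 mL/kg/min


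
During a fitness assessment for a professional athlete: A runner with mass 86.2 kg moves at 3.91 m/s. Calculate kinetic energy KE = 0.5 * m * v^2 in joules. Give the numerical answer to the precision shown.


v^2 = 3.91^2 = 15.2881
KE = 0.5 * 86.2 * 15.2881
= 658.92 J

658.92 J


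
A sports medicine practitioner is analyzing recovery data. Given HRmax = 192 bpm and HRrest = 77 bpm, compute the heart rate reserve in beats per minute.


Heart rate reserve = maximum HR minus resting HR
HRR = 192 - 77 = 115 bpm

115 bpm


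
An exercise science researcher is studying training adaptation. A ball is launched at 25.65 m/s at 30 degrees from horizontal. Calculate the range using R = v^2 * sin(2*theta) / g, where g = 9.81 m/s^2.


sin(2 * 30) = sin(60) = 0.866025
v^2 = 25.65^2 = 657.9225
R = 657.9225 * 0.866025 / 9.81
= 58.081 m

58.081 m


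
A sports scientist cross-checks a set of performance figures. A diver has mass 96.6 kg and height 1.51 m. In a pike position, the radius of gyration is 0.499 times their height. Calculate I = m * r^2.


r = 0.499 * 1.51 = 0.75349 m
I = m * r^2 = 96.6 * 0.567747 = 54.844 kg*m^2

54.844 kg*m^2


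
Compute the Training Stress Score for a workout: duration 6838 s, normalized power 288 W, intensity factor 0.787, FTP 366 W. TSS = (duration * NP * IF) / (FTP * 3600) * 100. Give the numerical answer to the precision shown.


Product = 6838 * 288 * 0.787 = 1549873.728
Base = 366 * 3600 = 1317600
TSS = 1549873.728 / 1317600 * 100 = 117.63

117.63 TSS


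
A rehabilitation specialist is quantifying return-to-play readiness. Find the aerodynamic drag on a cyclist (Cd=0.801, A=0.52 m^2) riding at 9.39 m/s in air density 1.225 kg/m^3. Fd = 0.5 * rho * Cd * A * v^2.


Fd = 0.5 * 1.225 * 0.801 * 0.52 * 9.39^2
= 0.5 * 1.225 * 0.801 * 0.52 * 88.1721
= 22.494 N

22.494 N


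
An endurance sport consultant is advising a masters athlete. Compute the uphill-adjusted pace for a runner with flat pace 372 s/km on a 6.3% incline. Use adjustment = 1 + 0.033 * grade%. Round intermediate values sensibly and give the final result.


Adjustment factor = 1 + 0.033 * 6.3 = 1.2079
Grade-adjusted pace = 372 * 1.2079 = 449.34 s/km

449.34 s/km


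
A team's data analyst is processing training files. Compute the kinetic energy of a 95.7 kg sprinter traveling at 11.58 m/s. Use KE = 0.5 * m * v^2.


Velocity squared = 134.0964
KE = 0.5 * 95.7 * 134.0964 = 6416.51 J

6416.51 J


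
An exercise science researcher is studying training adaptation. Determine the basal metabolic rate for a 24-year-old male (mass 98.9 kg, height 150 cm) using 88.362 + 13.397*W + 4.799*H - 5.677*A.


BMR = 88.362 + 13.397*98.9 + 4.799*150 - 5.677*24
= 1996.93 kcal/day

1996.93 kcal/day


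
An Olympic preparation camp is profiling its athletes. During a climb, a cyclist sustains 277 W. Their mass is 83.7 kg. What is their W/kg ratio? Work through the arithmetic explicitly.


Power-to-weight = 277 W / 83.7 kg
= 3.309 W/kg

3.309 W/kg


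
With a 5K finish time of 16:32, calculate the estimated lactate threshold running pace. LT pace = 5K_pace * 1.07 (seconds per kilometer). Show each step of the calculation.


Race duration = 992 s for 5 km
Average pace = 992 / 5 = 198.4 s/km
LT pace = 198.4 * 1.07
= 212.29 s/km

212.29 s/km


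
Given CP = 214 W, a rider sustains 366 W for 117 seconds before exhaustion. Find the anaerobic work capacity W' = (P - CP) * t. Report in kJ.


Excess power = 366 - 214 = 152 W
Work above CP = 152 * 117 = 17784 J
W' = 17.784 kJ

17.784 kJ


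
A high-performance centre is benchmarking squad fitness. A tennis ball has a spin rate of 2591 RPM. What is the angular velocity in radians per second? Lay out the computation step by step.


Convert RPM to rad/s: multiply by 2*pi and divide by 60
omega = 2591 * 2 * pi / 60
= 271.329 rad/s

271.329 rad/s


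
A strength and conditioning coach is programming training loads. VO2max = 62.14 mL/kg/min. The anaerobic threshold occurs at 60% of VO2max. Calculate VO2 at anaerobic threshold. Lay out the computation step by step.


AT fraction = 60 / 100 = 0.6
AT VO2 = 62.14 * 0.6
= 37.28 mL/kg/min

37.28 mL/kg/min


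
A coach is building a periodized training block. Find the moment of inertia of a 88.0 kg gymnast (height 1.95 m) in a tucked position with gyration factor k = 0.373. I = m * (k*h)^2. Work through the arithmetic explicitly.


Radius of gyration = 0.373 * 1.95 = 0.72735 m
I = 88.0 * 0.72735^2
= 88.0 * 0.529038
= 46.555 kg*m^2

46.555 kg*m^2


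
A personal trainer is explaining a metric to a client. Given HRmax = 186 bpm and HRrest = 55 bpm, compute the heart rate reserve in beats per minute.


Heart rate reserve = maximum HR minus resting HR
HRR = 186 - 55 = 131 bpm

131 bpm


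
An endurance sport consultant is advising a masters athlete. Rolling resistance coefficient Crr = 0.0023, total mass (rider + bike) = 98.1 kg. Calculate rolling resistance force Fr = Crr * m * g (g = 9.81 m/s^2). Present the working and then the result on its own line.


Fr = Crr * m * g
= 0.0023 * 98.1 * 9.81
= 2.213 N

2.213 N


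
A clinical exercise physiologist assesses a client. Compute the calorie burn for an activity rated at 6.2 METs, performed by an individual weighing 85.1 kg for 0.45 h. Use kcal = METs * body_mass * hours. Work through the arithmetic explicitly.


Product of METs and mass = 6.2 * 85.1 = 527.62
Total kcal = 527.62 * 0.45 = 237.43 kcal

237.43 kcal


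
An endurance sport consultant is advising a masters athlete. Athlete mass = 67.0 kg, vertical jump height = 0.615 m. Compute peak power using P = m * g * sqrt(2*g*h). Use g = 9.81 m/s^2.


sqrt(2 * 9.81 * 0.615) = sqrt(12.0663) = 3.473658 m/s
P = 67.0 * 9.81 * 3.473658
= 2283.13 W

2283.13 W


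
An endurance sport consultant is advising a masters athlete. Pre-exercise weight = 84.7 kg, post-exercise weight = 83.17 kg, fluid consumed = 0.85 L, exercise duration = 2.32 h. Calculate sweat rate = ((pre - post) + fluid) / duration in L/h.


Weight loss = 84.7 - 83.17 = 1.53 kg (approx L)
Total sweat = 1.53 + 0.85 = 2.38 L
Sweat rate = 2.38 / 2.32 = 1.026 L/h

1.026 L/h


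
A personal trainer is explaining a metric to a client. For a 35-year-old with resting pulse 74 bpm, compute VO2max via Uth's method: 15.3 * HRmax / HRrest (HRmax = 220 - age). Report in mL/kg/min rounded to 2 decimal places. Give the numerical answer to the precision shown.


Step 1: HRmax = 220 - 35 = 185 bpm
Step 2: Ratio = 185 / 74 = 2.5
Step 3: VO2max = 15.3 * 2.5 = 38.25 mL/kg/min

38.25 mL/kg/min


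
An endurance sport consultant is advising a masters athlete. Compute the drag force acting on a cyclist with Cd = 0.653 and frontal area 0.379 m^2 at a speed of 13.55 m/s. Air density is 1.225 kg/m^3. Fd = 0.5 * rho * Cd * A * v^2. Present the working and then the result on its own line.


Step 1: v^2 = 183.6025
Step 2: Fd = 0.5 * 1.225 * 0.653 * 0.379 * 183.6025
= 27.832 N

27.832 N


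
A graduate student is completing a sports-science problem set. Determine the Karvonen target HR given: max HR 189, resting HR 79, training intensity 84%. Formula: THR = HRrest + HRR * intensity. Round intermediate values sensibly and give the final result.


HRR = HRmax - HRrest = 189 - 79 = 110
THR = 79 + 110 * 0.84
= 171.4 bpm

171.4 bpm


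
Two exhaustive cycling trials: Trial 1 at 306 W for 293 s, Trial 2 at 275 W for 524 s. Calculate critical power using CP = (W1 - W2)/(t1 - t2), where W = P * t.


W1 = 306 * 293 = 89658 J
W2 = 275 * 524 = 144100 J
CP = (89658 - 144100) / (293 - 524)
= -54442 / -231
= 235.68 W

235.68 W


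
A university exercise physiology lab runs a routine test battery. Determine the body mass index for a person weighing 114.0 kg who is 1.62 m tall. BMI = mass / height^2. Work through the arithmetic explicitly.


BMI = mass / height^2
= 114.0 / 1.62^2
= 114.0 / 2.6244
= 43.44 kg/m^2

43.44 kg/m^2


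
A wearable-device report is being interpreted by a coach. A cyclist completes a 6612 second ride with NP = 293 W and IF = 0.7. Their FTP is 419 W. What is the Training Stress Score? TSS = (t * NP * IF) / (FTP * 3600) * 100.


t * NP * IF = 6612 * 293 * 0.7 = 1356121.2
FTP * 3600 = 1508400
TSS = (1356121.2 / 1508400) * 100 = 89.9

89.9 TSS


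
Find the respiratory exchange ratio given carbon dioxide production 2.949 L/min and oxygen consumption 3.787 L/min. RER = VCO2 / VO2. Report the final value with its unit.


VCO2 = 2.949 L/min
VO2 = 3.787 L/min
RER = 2.949 / 3.787 = 0.7787

0.7787


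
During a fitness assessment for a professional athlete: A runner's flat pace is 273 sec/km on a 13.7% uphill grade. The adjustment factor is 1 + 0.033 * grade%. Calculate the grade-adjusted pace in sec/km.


Factor = 1 + 0.033 * 13.7 = 1.4521
Adjusted pace = 273 * 1.4521
= 396.42 sec/km

396.42 s/km


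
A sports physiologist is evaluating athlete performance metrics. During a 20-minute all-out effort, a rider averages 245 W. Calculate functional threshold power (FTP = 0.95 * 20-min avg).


FTP = 0.95 * 245
= 232.75 W

232.75 W


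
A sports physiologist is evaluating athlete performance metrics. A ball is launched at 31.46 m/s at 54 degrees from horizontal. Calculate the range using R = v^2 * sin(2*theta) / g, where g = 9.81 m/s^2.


sin(2 * 54) = sin(108) = 0.951057
v^2 = 31.46^2 = 989.7316
R = 989.7316 * 0.951057 / 9.81
= 95.952 m

95.952 m


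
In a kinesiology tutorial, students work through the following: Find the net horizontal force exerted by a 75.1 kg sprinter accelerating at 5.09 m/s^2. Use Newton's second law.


Newton's second law: F = m * a
F = 75.1 * 5.09 = 382.26 N

382.26 N


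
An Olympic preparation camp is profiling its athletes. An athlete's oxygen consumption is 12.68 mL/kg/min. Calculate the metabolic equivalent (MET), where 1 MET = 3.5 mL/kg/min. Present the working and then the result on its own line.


MET = VO2 / 3.5
= 12.68 / 3.5
= 3.62 METs

3.62 METs


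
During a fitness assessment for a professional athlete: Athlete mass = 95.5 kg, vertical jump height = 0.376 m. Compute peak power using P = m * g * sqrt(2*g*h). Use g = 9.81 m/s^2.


sqrt(2 * 9.81 * 0.376) = sqrt(7.37712) = 2.716085 m/s
P = 95.5 * 9.81 * 2.716085
= 2544.58 W

2544.58 W


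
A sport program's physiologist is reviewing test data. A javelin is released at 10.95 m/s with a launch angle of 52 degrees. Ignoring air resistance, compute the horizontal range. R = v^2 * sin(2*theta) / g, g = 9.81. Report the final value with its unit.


Launch speed squared = 119.9025
sin(2 * 52 deg) = 0.970296
Range = 119.9025 * 0.970296 / 9.81
= 11.859 m

11.859 m


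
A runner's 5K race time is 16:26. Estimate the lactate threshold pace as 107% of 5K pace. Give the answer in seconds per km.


Total race time = 16*60 + 26 = 986 seconds
5K pace = 986 / 5 = 197.2 sec/km
LT pace = 197.2 * 1.07 = 211.0 sec/km

211.0 s/km


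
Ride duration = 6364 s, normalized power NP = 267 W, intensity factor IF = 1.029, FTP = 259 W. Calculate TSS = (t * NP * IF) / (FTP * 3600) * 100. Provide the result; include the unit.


Numerator = 6364 * 267 * 1.029 = 1748464.452
Denominator = 259 * 3600 = 932400
TSS = 1748464.452 / 932400 * 100
= 187.52

187.52 TSS


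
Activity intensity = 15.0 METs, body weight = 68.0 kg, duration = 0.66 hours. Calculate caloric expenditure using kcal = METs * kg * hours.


kcal = 15.0 * 68.0 * 0.66
= 1020.0 * 0.66
= 673.2 kcal

673.2 kcal


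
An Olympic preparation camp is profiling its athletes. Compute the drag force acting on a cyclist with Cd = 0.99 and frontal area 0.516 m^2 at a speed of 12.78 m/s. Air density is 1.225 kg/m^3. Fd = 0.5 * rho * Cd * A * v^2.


Step 1: v^2 = 163.3284
Step 2: Fd = 0.5 * 1.225 * 0.99 * 0.516 * 163.3284
= 51.104 N

51.104 N


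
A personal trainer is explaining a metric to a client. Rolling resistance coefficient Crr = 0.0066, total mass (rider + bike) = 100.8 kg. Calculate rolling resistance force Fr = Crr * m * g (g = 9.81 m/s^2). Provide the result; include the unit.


Fr = Crr * m * g
= 0.0066 * 100.8 * 9.81
= 6.526 N

6.526 N


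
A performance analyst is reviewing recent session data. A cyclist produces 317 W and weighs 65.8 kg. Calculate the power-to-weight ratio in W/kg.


P/W = power / mass
= 317 / 65.8
= 4.818 W/kg

4.818 W/kg


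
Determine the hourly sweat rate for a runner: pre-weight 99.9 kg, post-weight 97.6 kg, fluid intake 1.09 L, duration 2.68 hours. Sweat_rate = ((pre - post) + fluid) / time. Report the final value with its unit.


Mass lost = 99.9 - 97.6 = 2.3 kg
Add fluid consumed: 2.3 + 1.09 = 3.39 L total sweat
Sweat rate = 3.39 / 2.68 = 1.265 L/h

1.265 L/h


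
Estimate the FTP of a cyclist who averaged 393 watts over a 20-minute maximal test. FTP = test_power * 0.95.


FTP = 393 * 0.95 = 373.35 W

373.35 W


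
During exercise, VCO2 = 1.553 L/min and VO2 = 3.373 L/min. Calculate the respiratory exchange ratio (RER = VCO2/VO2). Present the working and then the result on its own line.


RER = VCO2 / VO2
= 1.553 / 3.373
= 0.4604

0.4604


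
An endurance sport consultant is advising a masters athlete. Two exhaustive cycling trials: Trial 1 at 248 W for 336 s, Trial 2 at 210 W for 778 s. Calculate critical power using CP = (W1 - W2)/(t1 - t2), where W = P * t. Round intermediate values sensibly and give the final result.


W1 = 248 * 336 = 83328 J
W2 = 210 * 778 = 163380 J
CP = (83328 - 163380) / (336 - 778)
= -80052 / -442
= 181.11 W

181.11 W


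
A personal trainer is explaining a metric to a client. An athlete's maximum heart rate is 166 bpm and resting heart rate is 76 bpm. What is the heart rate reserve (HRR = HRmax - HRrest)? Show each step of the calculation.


HRR = HRmax - HRrest
= 166 - 76
= 90 bpm

90 bpm


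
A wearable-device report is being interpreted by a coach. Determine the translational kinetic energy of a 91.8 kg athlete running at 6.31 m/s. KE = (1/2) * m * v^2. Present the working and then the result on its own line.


KE = 0.5 * m * v^2
= 0.5 * 91.8 * 6.31^2
= 0.5 * 91.8 * 39.8161
= 1827.56 J

1827.56 J


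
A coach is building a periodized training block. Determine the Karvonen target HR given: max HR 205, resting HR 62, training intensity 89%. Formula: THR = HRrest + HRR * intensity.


HRR = HRmax - HRrest = 205 - 62 = 143
THR = 62 + 143 * 0.89
= 189.27 bpm

189.27 bpm


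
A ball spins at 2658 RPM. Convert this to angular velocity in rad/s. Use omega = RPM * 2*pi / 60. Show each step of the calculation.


omega = 2658 * 2 * pi / 60
= 2658 * 6.28318531 / 60
= 16700.707 / 60
= 278.345 rad/s

278.345 rad/s


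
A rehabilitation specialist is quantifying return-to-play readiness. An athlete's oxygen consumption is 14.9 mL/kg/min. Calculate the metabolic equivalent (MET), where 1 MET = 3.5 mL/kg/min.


MET = VO2 / 3.5
= 14.9 / 3.5
= 4.26 METs

4.26 METs


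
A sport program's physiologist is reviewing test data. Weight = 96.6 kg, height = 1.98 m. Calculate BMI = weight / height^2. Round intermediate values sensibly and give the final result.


height^2 = 1.98^2 = 3.9204
BMI = 96.6 / 3.9204 = 24.64 kg/m^2

24.64 kg/m^2


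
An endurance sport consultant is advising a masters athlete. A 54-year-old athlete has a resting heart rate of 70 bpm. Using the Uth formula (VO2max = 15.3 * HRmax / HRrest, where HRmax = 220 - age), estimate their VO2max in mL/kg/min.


HRmax = 220 - 54 = 166 bpm
Ratio = HRmax / HRrest = 166 / 70 = 2.3714
VO2max = 15.3 * 2.3714 = 36.28 mL/kg/min

36.28 mL/kg/min


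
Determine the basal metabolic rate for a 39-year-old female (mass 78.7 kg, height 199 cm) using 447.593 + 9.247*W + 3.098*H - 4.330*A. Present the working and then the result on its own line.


BMR = 447.593 + 9.247*78.7 + 3.098*199 - 4.330*39
= 1622.96 kcal/day

1622.96 kcal/day


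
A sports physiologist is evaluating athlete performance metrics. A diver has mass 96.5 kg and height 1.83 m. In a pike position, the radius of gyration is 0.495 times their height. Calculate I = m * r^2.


r = 0.495 * 1.83 = 0.90585 m
I = m * r^2 = 96.5 * 0.820564 = 79.184 kg*m^2

79.184 kg*m^2


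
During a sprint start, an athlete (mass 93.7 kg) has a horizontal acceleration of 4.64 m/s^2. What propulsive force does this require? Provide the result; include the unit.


Propulsive force = mass * acceleration
= 93.7 kg * 4.64 m/s^2
= 434.77 N

434.77 N


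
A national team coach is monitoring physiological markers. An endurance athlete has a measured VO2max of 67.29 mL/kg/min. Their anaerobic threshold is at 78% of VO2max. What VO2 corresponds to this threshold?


Anaerobic threshold VO2 = VO2max * 78%
= 67.29 * 0.78
= 52.49 mL/kg/min

52.49 mL/kg/min


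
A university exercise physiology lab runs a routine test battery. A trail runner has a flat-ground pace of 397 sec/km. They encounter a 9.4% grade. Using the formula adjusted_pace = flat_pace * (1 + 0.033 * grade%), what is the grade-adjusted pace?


Grade factor = 1 + 0.033 * 9.4 = 1.3102
Adjusted = 397 * 1.3102 = 520.15 sec/km

520.15 s/km


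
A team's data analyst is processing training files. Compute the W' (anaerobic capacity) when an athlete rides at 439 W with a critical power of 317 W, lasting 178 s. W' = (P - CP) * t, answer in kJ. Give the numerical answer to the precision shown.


Above-CP power = 122 W
Duration = 178 s
W' = 122 * 178 = 21716 J
Convert: 21716 / 1000 = 21.716 kJ

21.716 kJ


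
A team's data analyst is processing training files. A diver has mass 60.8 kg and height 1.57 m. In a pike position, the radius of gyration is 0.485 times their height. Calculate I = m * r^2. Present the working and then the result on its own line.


r = 0.485 * 1.57 = 0.76145 m
I = m * r^2 = 60.8 * 0.579806 = 35.252 kg*m^2

35.252 kg*m^2


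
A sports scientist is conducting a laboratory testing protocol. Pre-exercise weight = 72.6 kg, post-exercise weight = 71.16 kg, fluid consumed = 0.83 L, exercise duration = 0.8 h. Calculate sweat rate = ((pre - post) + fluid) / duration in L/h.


Weight loss = 72.6 - 71.16 = 1.44 kg (approx L)
Total sweat = 1.44 + 0.83 = 2.27 L
Sweat rate = 2.27 / 0.8 = 2.838 L/h

2.838 L/h


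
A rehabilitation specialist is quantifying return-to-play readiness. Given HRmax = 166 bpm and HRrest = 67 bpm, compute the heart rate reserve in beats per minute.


Heart rate reserve = maximum HR minus resting HR
HRR = 166 - 67 = 99 bpm

99 bpm


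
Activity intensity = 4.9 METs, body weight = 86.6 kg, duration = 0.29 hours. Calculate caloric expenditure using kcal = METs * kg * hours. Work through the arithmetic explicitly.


kcal = 4.9 * 86.6 * 0.29
= 424.34 * 0.29
= 123.06 kcal

123.06 kcal


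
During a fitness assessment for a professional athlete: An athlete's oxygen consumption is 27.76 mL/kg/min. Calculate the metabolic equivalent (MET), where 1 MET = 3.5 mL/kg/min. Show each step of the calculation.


MET = VO2 / 3.5
= 27.76 / 3.5
= 7.93 METs

7.93 METs


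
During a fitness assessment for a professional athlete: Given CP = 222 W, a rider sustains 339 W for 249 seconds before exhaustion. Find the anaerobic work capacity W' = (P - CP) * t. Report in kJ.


Excess power = 339 - 222 = 117 W
Work above CP = 117 * 249 = 29133 J
W' = 29.133 kJ

29.133 kJ


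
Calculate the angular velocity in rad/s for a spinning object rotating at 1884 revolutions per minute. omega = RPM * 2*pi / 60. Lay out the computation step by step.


omega = RPM * 2*pi / 60
= 1884 * 6.28318531 / 60
= 197.292 rad/s

197.292 rad/s


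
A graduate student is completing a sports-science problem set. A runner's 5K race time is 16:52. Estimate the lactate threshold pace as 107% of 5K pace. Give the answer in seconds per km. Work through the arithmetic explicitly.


Total race time = 16*60 + 52 = 1012 seconds
5K pace = 1012 / 5 = 202.4 sec/km
LT pace = 202.4 * 1.07 = 216.57 sec/km

216.57 s/km


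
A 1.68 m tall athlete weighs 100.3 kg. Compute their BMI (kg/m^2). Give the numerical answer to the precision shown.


height^2 = 2.8224 m^2
BMI = 100.3 / 2.8224 = 35.54 kg/m^2

35.54 kg/m^2


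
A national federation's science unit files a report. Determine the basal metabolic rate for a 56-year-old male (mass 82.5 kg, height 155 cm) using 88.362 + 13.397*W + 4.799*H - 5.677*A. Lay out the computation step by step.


BMR = 88.362 + 13.397*82.5 + 4.799*155 - 5.677*56
= 1619.55 kcal/day

1619.55 kcal/day


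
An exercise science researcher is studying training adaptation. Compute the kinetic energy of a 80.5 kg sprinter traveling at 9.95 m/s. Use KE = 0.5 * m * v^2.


Velocity squared = 99.0025
KE = 0.5 * 80.5 * 99.0025 = 3984.85 J

3984.85 J


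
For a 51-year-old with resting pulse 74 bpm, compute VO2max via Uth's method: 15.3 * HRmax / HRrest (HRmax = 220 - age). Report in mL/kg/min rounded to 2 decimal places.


Step 1: HRmax = 220 - 51 = 169 bpm
Step 2: Ratio = 169 / 74 = 2.2838
Step 3: VO2max = 15.3 * 2.2838 = 34.94 mL/kg/min

34.94 mL/kg/min


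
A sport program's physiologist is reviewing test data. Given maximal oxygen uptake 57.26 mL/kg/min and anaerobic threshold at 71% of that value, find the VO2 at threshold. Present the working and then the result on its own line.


Percentage as decimal = 0.71
VO2 at AT = 57.26 * 0.71 = 40.65 mL/kg/min

40.65 mL/kg/min


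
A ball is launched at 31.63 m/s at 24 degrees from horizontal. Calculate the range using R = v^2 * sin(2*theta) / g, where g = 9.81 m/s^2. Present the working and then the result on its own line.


sin(2 * 24) = sin(48) = 0.743145
v^2 = 31.63^2 = 1000.4569
R = 1000.4569 * 0.743145 / 9.81
= 75.788 m

75.788 m


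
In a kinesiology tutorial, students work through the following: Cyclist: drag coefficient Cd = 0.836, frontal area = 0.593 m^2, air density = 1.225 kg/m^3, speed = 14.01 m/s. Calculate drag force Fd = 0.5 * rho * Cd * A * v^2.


v^2 = 14.01^2 = 196.2801
Fd = 0.5 * 1.225 * 0.836 * 0.593 * 196.2801
= 59.6 N

59.6 N


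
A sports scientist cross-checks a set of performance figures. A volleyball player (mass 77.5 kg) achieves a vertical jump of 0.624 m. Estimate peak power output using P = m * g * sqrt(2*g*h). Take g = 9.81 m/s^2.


2 * g * h = 2 * 9.81 * 0.624 = 12.24288
sqrt(12.24288) = 3.498983 m/s
P = 77.5 * 9.81 * 3.498983 = 2660.19 W

2660.19 W


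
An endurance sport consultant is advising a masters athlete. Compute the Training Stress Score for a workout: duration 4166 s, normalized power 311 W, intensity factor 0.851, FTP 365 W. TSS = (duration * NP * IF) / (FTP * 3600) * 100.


Product = 4166 * 311 * 0.851 = 1102577.726
Base = 365 * 3600 = 1314000
TSS = 1102577.726 / 1314000 * 100 = 83.91

83.91 TSS


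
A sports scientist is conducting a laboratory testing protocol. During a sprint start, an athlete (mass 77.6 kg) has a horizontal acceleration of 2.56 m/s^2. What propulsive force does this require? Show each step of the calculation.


Propulsive force = mass * acceleration
= 77.6 kg * 2.56 m/s^2
= 198.66 N

198.66 N


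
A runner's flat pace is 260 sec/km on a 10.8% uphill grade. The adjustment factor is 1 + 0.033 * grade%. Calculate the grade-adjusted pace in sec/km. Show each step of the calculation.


Factor = 1 + 0.033 * 10.8 = 1.3564
Adjusted pace = 260 * 1.3564
= 352.66 sec/km

352.66 s/km


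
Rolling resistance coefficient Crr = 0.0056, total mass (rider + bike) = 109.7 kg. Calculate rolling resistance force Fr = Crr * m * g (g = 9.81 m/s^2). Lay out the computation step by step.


Fr = Crr * m * g
= 0.0056 * 109.7 * 9.81
= 6.026 N

6.026 N


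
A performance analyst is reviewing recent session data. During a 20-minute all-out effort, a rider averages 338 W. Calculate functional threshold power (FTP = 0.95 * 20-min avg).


FTP = 0.95 * 338
= 321.1 W

321.1 W


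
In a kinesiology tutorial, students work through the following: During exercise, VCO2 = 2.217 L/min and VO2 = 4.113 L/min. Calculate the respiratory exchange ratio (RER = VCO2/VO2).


RER = VCO2 / VO2
= 2.217 / 4.113
= 0.539

0.539


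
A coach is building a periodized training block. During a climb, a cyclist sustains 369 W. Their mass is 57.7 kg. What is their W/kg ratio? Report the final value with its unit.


Power-to-weight = 369 W / 57.7 kg
= 6.395 W/kg

6.395 W/kg


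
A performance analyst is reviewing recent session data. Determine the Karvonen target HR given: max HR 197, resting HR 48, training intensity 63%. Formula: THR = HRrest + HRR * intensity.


HRR = HRmax - HRrest = 197 - 48 = 149
THR = 48 + 149 * 0.63
= 141.87 bpm

141.87 bpm


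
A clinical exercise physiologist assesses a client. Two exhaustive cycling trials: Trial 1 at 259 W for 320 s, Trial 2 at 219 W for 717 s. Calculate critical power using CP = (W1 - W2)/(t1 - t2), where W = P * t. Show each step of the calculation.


W1 = 259 * 320 = 82880 J
W2 = 219 * 717 = 157023 J
CP = (82880 - 157023) / (320 - 717)
= -74143 / -397
= 186.76 W

186.76 W


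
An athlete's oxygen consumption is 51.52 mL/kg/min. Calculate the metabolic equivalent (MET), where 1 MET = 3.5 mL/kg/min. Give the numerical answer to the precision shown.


MET = VO2 / 3.5
= 51.52 / 3.5
= 14.72 METs

14.72 METs


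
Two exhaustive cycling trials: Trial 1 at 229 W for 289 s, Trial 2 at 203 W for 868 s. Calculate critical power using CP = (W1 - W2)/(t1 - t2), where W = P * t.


W1 = 229 * 289 = 66181 J
W2 = 203 * 868 = 176204 J
CP = (66181 - 176204) / (289 - 868)
= -110023 / -579
= 190.02 W

190.02 W


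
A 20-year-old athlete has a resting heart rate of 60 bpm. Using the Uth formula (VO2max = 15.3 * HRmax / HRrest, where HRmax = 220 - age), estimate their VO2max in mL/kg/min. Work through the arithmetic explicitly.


HRmax = 220 - 20 = 200 bpm
Ratio = HRmax / HRrest = 200 / 60 = 3.3333
VO2max = 15.3 * 3.3333 = 51.0 mL/kg/min

51.0 mL/kg/min


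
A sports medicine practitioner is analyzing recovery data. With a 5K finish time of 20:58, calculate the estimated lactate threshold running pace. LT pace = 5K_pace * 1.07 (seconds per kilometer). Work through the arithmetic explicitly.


Race duration = 1258 s for 5 km
Average pace = 1258 / 5 = 251.6 s/km
LT pace = 251.6 * 1.07
= 269.21 s/km

269.21 s/km


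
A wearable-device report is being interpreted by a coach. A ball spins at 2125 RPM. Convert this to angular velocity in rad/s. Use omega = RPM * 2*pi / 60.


omega = 2125 * 2 * pi / 60
= 2125 * 6.28318531 / 60
= 13351.769 / 60
= 222.529 rad/s

222.529 rad/s


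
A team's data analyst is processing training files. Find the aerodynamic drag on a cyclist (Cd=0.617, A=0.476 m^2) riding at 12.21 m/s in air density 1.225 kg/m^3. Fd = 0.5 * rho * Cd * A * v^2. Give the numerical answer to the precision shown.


Fd = 0.5 * 1.225 * 0.617 * 0.476 * 12.21^2
= 0.5 * 1.225 * 0.617 * 0.476 * 149.0841
= 26.818 N

26.818 N


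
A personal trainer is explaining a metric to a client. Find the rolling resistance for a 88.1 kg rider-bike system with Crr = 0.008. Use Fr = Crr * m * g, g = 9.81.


m * g = 88.1 * 9.81 = 864.261 N
Fr = 0.008 * 864.261 = 6.914 N

6.914 N


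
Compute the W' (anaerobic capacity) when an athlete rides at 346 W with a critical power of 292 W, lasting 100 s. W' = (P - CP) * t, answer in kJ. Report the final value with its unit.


Above-CP power = 54 W
Duration = 100 s
W' = 54 * 100 = 5400 J
Convert: 5400 / 1000 = 5.4 kJ

5.4 kJ


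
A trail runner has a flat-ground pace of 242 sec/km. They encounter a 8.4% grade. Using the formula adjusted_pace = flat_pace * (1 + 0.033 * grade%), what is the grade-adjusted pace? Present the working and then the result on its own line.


Grade factor = 1 + 0.033 * 8.4 = 1.2772
Adjusted = 242 * 1.2772 = 309.08 sec/km

309.08 s/km


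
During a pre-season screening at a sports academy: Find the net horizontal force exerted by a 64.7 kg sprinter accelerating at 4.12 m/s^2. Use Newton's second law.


Newton's second law: F = m * a
F = 64.7 * 4.12 = 266.56 N

266.56 N


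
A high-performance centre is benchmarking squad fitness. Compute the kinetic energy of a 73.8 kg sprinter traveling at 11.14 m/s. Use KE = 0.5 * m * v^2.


Velocity squared = 124.0996
KE = 0.5 * 73.8 * 124.0996 = 4579.28 J

4579.28 J


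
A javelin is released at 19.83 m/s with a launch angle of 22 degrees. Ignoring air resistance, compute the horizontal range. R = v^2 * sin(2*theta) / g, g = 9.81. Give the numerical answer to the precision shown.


Launch speed squared = 393.2289
sin(2 * 22 deg) = 0.694658
Range = 393.2289 * 0.694658 / 9.81
= 27.845 m

27.845 m


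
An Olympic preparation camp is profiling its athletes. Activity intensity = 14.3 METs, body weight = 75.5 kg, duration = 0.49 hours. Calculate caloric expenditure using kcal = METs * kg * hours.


kcal = 14.3 * 75.5 * 0.49
= 1079.65 * 0.49
= 529.03 kcal

529.03 kcal


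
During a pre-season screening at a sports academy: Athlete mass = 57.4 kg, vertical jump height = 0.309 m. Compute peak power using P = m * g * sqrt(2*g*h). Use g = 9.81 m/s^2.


sqrt(2 * 9.81 * 0.309) = sqrt(6.06258) = 2.462231 m/s
P = 57.4 * 9.81 * 2.462231
= 1386.47 W

1386.47 W


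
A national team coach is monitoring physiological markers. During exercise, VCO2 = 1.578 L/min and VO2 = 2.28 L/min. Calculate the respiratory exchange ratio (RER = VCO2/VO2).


RER = VCO2 / VO2
= 1.578 / 2.28
= 0.6921

0.6921


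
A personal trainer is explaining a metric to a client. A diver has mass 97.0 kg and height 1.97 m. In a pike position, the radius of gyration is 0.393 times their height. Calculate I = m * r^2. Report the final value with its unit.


r = 0.393 * 1.97 = 0.77421 m
I = m * r^2 = 97.0 * 0.599401 = 58.142 kg*m^2

58.142 kg*m^2


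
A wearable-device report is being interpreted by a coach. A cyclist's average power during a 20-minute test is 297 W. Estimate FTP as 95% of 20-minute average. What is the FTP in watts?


FTP = 20-min power * 0.95
= 297 * 0.95
= 282.15 W

282.15 W


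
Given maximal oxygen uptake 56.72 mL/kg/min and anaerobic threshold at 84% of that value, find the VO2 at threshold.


Percentage as decimal = 0.84
VO2 at AT = 56.72 * 0.84 = 47.64 mL/kg/min

47.64 mL/kg/min


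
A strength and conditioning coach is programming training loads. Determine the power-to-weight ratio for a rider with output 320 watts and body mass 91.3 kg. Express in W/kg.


P/W = 320 / 91.3 = 3.505 W/kg

3.505 W/kg


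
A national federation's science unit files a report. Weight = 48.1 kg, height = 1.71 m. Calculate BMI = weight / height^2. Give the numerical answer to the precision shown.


height^2 = 1.71^2 = 2.9241
BMI = 48.1 / 2.9241 = 16.45 kg/m^2

16.45 kg/m^2


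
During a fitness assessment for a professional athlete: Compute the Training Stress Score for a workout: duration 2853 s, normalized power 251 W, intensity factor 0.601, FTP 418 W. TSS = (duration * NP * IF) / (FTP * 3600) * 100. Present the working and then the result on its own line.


Product = 2853 * 251 * 0.601 = 430377.903
Base = 418 * 3600 = 1504800
TSS = 430377.903 / 1504800 * 100 = 28.6

28.6 TSS


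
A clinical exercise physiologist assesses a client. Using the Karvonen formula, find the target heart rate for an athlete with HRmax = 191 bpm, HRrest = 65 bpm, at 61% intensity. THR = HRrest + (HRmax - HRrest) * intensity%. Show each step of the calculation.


HRR = 191 - 65 = 126
THR = 65 + 126 * 0.61
= 65 + 76.86
= 141.86 bpm

141.86 bpm


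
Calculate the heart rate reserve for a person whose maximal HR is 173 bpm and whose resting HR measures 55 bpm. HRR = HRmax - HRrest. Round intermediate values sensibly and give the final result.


HRmax = 173 bpm
HRrest = 55 bpm
HRR = 173 - 55 = 118 bpm

118 bpm


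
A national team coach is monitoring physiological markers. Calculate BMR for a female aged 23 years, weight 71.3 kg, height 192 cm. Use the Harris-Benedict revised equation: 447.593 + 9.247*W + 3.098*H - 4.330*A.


Substituting values:
W term = 9.247 * 71.3 = 659.3111
H term = 3.098 * 192 = 594.816
A term = 4.330 * 23 = 99.59
BMR = 1602.13 kcal/day

1602.13 kcal/day


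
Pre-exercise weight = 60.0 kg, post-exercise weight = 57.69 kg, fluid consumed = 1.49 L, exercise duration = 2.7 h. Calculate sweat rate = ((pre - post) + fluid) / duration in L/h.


Weight loss = 60.0 - 57.69 = 2.31 kg (approx L)
Total sweat = 2.31 + 1.49 = 3.8 L
Sweat rate = 3.8 / 2.7 = 1.407 L/h

1.407 L/h


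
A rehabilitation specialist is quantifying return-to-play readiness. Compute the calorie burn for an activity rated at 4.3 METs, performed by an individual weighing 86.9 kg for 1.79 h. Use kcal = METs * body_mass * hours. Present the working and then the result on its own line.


Product of METs and mass = 4.3 * 86.9 = 373.67
Total kcal = 373.67 * 1.79 = 668.87 kcal

668.87 kcal


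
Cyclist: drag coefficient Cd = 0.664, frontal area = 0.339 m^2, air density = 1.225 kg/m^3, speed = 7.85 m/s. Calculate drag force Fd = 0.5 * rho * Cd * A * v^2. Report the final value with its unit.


v^2 = 7.85^2 = 61.6225
Fd = 0.5 * 1.225 * 0.664 * 0.339 * 61.6225
= 8.496 N

8.496 N


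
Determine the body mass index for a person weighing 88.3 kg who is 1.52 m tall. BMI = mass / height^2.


BMI = mass / height^2
= 88.3 / 1.52^2
= 88.3 / 2.3104
= 38.22 kg/m^2

38.22 kg/m^2


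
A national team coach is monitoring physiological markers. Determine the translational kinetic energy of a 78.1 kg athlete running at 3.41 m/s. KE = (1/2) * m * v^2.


KE = 0.5 * m * v^2
= 0.5 * 78.1 * 3.41^2
= 0.5 * 78.1 * 11.6281
= 454.08 J

454.08 J


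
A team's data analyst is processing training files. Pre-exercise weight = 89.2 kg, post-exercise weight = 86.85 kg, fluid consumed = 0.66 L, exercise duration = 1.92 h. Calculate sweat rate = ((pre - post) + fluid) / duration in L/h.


Weight loss = 89.2 - 86.85 = 2.35 kg (approx L)
Total sweat = 2.35 + 0.66 = 3.01 L
Sweat rate = 3.01 / 1.92 = 1.568 L/h

1.568 L/h


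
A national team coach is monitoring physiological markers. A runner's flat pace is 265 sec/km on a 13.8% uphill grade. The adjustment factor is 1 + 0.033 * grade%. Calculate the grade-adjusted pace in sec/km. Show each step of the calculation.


Factor = 1 + 0.033 * 13.8 = 1.4554
Adjusted pace = 265 * 1.4554
= 385.68 sec/km

385.68 s/km


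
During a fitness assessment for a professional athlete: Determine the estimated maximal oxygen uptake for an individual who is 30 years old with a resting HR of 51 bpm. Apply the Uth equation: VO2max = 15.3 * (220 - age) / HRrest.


HRmax = 220 - 30 = 190
VO2max = 15.3 * (190 / 51)
= 15.3 * 3.7255
= 57.0 mL/kg/min

57.0 mL/kg/min


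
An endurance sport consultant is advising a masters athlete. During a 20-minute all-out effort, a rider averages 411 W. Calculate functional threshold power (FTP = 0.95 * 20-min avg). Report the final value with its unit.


FTP = 0.95 * 411
= 390.45 W

390.45 W


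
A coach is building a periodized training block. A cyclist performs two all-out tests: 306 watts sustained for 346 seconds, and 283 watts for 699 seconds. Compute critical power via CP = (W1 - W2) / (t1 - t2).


W1 = P1 * t1 = 306 * 346 = 105876 J
W2 = P2 * t2 = 283 * 699 = 197817 J
CP = (105876 - 197817) / (346 - 699)
= 260.46 W

260.46 W


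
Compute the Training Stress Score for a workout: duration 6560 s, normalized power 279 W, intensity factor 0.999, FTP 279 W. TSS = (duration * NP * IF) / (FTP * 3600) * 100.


Product = 6560 * 279 * 0.999 = 1828409.76
Base = 279 * 3600 = 1004400
TSS = 1828409.76 / 1004400 * 100 = 182.04

182.04 TSS


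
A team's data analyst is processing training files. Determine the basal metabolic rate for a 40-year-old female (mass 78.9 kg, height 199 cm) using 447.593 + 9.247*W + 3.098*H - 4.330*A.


BMR = 447.593 + 9.247*78.9 + 3.098*199 - 4.330*40
= 1620.48 kcal/day

1620.48 kcal/day


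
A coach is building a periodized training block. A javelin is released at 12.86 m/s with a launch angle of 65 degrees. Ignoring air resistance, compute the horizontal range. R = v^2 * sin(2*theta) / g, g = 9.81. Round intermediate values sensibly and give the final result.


Launch speed squared = 165.3796
sin(2 * 65 deg) = 0.766044
Range = 165.3796 * 0.766044 / 9.81
= 12.914 m

12.914 m
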